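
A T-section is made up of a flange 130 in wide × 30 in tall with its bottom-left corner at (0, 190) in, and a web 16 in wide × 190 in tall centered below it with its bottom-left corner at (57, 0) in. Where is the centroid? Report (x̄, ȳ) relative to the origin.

x̄ = 65.00 in, ȳ = 156.82 in

web: A = 16 × 190 = 3040.00, centroid at (65.00, 95.00).
flange: A = 130 × 30 = 3900.00, centroid at (65.00, 205.00).
ΣA = 6940.00 in², ΣAx̄ = 451100.00 in³, ΣAȳ = 1088300.00 in³.
x̄ = 451100.00/6940.00 = 65.00 in; ȳ = 1088300.00/6940.00 = 156.82 in.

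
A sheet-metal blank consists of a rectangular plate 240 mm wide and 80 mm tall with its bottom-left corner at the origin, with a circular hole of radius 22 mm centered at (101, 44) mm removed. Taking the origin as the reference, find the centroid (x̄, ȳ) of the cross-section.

plate: A = 240 × 80 = 19200.00, centroid at (120.00, 40.00).
hole: A = −π·22² = -1520.53, centroid at (101.00, 44.00).
ΣA = 17679.47 mm², ΣAx̄ = 2150426.38 mm³, ΣAȳ = 701096.64 mm³.
x̄ = 2150426.38/17679.47 = 121.63 mm; ȳ = 701096.64/17679.47 = 39.66 mm.

x̄ = 121.63 mm, ȳ = 39.66 mm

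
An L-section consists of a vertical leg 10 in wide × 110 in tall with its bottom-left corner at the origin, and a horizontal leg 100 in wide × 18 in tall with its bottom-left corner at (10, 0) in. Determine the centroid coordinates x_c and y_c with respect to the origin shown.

x_c = 39.14 in, y_c = 26.45 in

vertical leg: A = 10 × 110 = 1100.00, centroid at (5.00, 55.00).
horizontal leg: A = 100 × 18 = 1800.00, centroid at (60.00, 9.00).
ΣA = 2900.00 in², ΣAx_c = 113500.00 in³, ΣAy_c = 76700.00 in³.
x_c = 113500.00/2900.00 = 39.14 in; y_c = 76700.00/2900.00 = 26.45 in.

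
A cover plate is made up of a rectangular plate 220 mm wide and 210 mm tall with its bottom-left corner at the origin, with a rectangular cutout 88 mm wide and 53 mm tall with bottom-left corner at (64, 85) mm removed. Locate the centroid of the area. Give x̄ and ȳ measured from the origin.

x̄ = 110.22 mm, ȳ = 104.27 mm

plate: A = 220 × 210 = 46200.00, centroid at (110.00, 105.00).
hole: A = −(88 × 53) = -4664.00, centroid at (108.00, 111.50).
ΣA = 41536.00 mm², ΣAx̄ = 4578288.00 mm³, ΣAȳ = 4330964.00 mm³.
x̄ = 4578288.00/41536.00 = 110.22 mm; ȳ = 4330964.00/41536.00 = 104.27 mm.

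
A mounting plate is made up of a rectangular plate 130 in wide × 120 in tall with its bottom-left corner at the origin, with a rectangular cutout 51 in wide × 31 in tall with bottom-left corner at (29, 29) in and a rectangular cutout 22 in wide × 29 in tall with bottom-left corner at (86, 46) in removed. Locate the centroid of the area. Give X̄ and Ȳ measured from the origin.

Part | A | x̄ᵢ | ȳᵢ | A·x̄ᵢ | A·ȳᵢ
plate | 15600.00 | 65.00 | 60.00 | 1014000.00 | 936000.00
hole 1 | -1581.00 | 54.50 | 44.50 | -86164.50 | -70354.50
hole 2 | -638.00 | 97.00 | 60.50 | -61886.00 | -38599.00
Σ | 13381.00 |  |  | 865949.50 | 827046.50
X̄ = 865949.50 / 13381.00 = 64.71 in
Ȳ = 827046.50 / 13381.00 = 61.81 in

X̄ = 64.71 in, Ȳ = 61.81 in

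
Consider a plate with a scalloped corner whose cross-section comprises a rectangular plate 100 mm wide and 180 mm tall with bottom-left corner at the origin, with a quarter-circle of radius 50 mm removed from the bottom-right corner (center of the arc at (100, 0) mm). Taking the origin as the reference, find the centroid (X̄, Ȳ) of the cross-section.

X̄ = 46.48 mm, Ȳ = 98.42 mm

plate: A = 100 × 180 = 18000.00, centroid at (50.00, 90.00).
removed quarter-circle: A = −¼π·50² = -1963.50, centroid at (78.78, 21.22).
ΣA = 16036.50 mm²
ΣAX̄ = (18000.00)(50.00) + (-1963.50)(78.78) = 745317.13 mm³
ΣAȲ = (18000.00)(90.00) + (-1963.50)(21.22) = 1578333.33 mm³
X̄ = 745317.13 / 16036.50 = 46.48 mm
Ȳ = 1578333.33 / 16036.50 = 98.42 mm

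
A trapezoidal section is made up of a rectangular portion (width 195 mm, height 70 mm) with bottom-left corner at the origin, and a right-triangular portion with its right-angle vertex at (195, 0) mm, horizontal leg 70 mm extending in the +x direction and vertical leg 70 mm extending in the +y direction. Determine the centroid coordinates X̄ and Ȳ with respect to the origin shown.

rectangular portion: A = 195 × 70 = 13650.00, centroid at (97.50, 35.00).
triangular portion: A = ½·70·70 = 2450.00, centroid at (218.33, 23.33).
ΣA = 16100.00 mm²
ΣAX̄ = (13650.00)(97.50) + (2450.00)(218.33) = 1865791.67 mm³
ΣAȲ = (13650.00)(35.00) + (2450.00)(23.33) = 534916.67 mm³
X̄ = 1865791.67 / 16100.00 = 115.89 mm
Ȳ = 534916.67 / 16100.00 = 33.22 mm

X̄ = 115.89 mm, Ȳ = 33.22 mm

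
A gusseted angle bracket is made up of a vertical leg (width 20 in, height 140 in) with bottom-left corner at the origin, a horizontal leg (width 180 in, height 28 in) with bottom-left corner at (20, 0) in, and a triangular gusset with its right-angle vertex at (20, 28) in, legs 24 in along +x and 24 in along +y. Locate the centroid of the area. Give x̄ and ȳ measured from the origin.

x̄ = 72.65 in, ȳ = 34.07 in

Part | A | x̄ᵢ | ȳᵢ | A·x̄ᵢ | A·ȳᵢ
vertical leg | 2800.00 | 10.00 | 70.00 | 28000.00 | 196000.00
horizontal leg | 5040.00 | 110.00 | 14.00 | 554400.00 | 70560.00
gusset | 288.00 | 28.00 | 36.00 | 8064.00 | 10368.00
Σ | 8128.00 |  |  | 590464.00 | 276928.00
x̄ = 590464.00 / 8128.00 = 72.65 in
ȳ = 276928.00 / 8128.00 = 34.07 in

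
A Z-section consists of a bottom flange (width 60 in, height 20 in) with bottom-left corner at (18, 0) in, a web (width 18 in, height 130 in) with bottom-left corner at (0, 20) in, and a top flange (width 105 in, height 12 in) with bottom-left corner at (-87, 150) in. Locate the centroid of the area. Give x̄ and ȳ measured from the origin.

bottom flange: A = 60 × 20 = 1200.00, centroid at (48.00, 10.00).
web: A = 18 × 130 = 2340.00, centroid at (9.00, 85.00).
top flange: A = 105 × 12 = 1260.00, centroid at (-34.50, 156.00).
ΣA = 4800.00 in², ΣAx̄ = 35190.00 in³, ΣAȳ = 407460.00 in³.
x̄ = 35190.00/4800.00 = 7.33 in; ȳ = 407460.00/4800.00 = 84.89 in.

x̄ = 7.33 in, ȳ = 84.89 in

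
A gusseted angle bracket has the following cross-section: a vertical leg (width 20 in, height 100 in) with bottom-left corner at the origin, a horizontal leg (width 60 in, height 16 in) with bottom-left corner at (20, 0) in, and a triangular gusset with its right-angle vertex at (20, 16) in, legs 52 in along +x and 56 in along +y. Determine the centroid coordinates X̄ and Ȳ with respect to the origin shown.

vertical leg: A = 20 × 100 = 2000.00, centroid at (10.00, 50.00).
horizontal leg: A = 60 × 16 = 960.00, centroid at (50.00, 8.00).
gusset: A = ½·52·56 = 1456.00, centroid at (37.33, 34.67).
ΣA = 4416.00 in²
ΣAX̄ = (2000.00)(10.00) + (960.00)(50.00) + (1456.00)(37.33) = 122357.33 in³
ΣAȲ = (2000.00)(50.00) + (960.00)(8.00) + (1456.00)(34.67) = 158154.67 in³
X̄ = 122357.33 / 4416.00 = 27.71 in
Ȳ = 158154.67 / 4416.00 = 35.81 in

X̄ = 27.71 in, Ȳ = 35.81 in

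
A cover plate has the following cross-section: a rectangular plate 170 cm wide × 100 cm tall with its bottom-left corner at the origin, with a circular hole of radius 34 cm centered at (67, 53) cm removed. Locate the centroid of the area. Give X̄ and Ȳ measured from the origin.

X̄ = 89.89 cm, Ȳ = 49.19 cm

plate: A = 170 × 100 = 17000.00, centroid at (85.00, 50.00).
hole: A = −π·34² = -3631.68, centroid at (67.00, 53.00).
ΣA = 13368.32 cm², ΣAX̄ = 1201677.37 cm³, ΣAȲ = 657520.90 cm³.
X̄ = 1201677.37/13368.32 = 89.89 cm; Ȳ = 657520.90/13368.32 = 49.19 cm.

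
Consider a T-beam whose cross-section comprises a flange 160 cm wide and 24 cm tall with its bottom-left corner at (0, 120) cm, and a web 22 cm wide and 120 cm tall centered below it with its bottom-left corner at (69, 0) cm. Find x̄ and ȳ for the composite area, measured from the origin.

web: A = 22 × 120 = 2640.00, centroid at (80.00, 60.00).
flange: A = 160 × 24 = 3840.00, centroid at (80.00, 132.00).
ΣA = 6480.00 cm², ΣAx̄ = 518400.00 cm³, ΣAȳ = 665280.00 cm³.
x̄ = 518400.00/6480.00 = 80.00 cm; ȳ = 665280.00/6480.00 = 102.67 cm.

x̄ = 80.00 cm, ȳ = 102.67 cm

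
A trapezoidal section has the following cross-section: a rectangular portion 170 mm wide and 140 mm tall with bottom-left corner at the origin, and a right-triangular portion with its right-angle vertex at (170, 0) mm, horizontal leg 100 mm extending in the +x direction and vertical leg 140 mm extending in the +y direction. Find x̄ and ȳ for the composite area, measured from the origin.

rectangular portion: A = 170 × 140 = 23800.00, centroid at (85.00, 70.00).
triangular portion: A = ½·100·140 = 7000.00, centroid at (203.33, 46.67).
ΣA = 30800.00 mm²
ΣAx̄ = (23800.00)(85.00) + (7000.00)(203.33) = 3446333.33 mm³
ΣAȳ = (23800.00)(70.00) + (7000.00)(46.67) = 1992666.67 mm³
x̄ = 3446333.33 / 30800.00 = 111.89 mm
ȳ = 1992666.67 / 30800.00 = 64.70 mm

x̄ = 111.89 mm, ȳ = 64.70 mm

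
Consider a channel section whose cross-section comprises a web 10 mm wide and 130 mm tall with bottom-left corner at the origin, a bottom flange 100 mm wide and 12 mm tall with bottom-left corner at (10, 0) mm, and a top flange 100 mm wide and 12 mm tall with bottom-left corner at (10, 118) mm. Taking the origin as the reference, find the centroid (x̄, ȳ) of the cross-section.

x̄ = 40.68 mm, ȳ = 65.00 mm

web: A = 10 × 130 = 1300.00, centroid at (5.00, 65.00).
bottom flange: A = 100 × 12 = 1200.00, centroid at (60.00, 6.00).
top flange: A = 100 × 12 = 1200.00, centroid at (60.00, 124.00).
ΣA = 3700.00 mm²
ΣAx̄ = (1300.00)(5.00) + (1200.00)(60.00) + (1200.00)(60.00) = 150500.00 mm³
ΣAȳ = (1300.00)(65.00) + (1200.00)(6.00) + (1200.00)(124.00) = 240500.00 mm³
x̄ = 150500.00 / 3700.00 = 40.68 mm
ȳ = 240500.00 / 3700.00 = 65.00 mm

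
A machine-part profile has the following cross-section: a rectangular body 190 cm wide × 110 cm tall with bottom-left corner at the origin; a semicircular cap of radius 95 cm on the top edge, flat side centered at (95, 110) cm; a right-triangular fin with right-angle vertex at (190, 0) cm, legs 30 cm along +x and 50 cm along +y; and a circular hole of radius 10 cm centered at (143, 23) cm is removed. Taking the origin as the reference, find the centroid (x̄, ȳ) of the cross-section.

rectangular body: A = 190 × 110 = 20900.00, centroid at (95.00, 55.00).
semicircular top: A = ½π·95² = 14176.44, centroid at (95.00, 150.32).
triangular fin: A = ½·30·50 = 750.00, centroid at (200.00, 16.67).
hole: A = −π·10² = -314.16, centroid at (143.00, 23.00).
ΣA = 35512.28 cm²
ΣAx̄ = (20900.00)(95.00) + (14176.44)(95.00) + (750.00)(200.00) + (-314.16)(143.00) = 3437336.73 cm³
ΣAȳ = (20900.00)(55.00) + (14176.44)(150.32) + (750.00)(16.67) + (-314.16)(23.00) = 3285765.72 cm³
x̄ = 3437336.73 / 35512.28 = 96.79 cm
ȳ = 3285765.72 / 35512.28 = 92.52 cm

x̄ = 96.79 cm, ȳ = 92.52 cm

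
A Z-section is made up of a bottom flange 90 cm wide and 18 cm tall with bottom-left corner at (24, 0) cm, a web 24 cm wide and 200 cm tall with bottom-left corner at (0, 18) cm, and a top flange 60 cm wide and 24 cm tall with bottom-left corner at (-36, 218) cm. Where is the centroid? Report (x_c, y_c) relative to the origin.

x_c = 20.45 cm, y_c = 116.05 cm

bottom flange: A = 90 × 18 = 1620.00, centroid at (69.00, 9.00).
web: A = 24 × 200 = 4800.00, centroid at (12.00, 118.00).
top flange: A = 60 × 24 = 1440.00, centroid at (-6.00, 230.00).
ΣA = 7860.00 cm², ΣAx_c = 160740.00 cm³, ΣAy_c = 912180.00 cm³.
x_c = 160740.00/7860.00 = 20.45 cm; y_c = 912180.00/7860.00 = 116.05 cm.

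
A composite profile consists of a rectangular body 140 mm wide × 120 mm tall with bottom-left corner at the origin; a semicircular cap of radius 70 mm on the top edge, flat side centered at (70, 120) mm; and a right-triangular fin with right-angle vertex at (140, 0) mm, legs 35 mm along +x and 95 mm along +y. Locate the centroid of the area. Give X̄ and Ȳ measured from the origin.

Part | A | x̄ᵢ | ȳᵢ | A·x̄ᵢ | A·ȳᵢ
rectangular body | 16800.00 | 70.00 | 60.00 | 1176000.00 | 1008000.00
semicircular top | 7696.90 | 70.00 | 149.71 | 538783.14 | 1152294.91
triangular fin | 1662.50 | 151.67 | 31.67 | 252145.83 | 52645.83
Σ | 26159.40 |  |  | 1966928.97 | 2212940.74
X̄ = 1966928.97 / 26159.40 = 75.19 mm
Ȳ = 2212940.74 / 26159.40 = 84.59 mm

X̄ = 75.19 mm, Ȳ = 84.59 mm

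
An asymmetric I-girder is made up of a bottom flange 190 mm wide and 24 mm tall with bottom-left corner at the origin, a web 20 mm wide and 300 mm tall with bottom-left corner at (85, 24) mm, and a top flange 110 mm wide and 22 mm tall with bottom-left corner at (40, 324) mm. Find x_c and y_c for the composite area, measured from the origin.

x_c = 95.00 mm, y_c = 147.10 mm

bottom flange: A = 190 × 24 = 4560.00, centroid at (95.00, 12.00).
web: A = 20 × 300 = 6000.00, centroid at (95.00, 174.00).
top flange: A = 110 × 22 = 2420.00, centroid at (95.00, 335.00).
ΣA = 12980.00 mm², ΣAx_c = 1233100.00 mm³, ΣAy_c = 1909420.00 mm³.
x_c = 1233100.00/12980.00 = 95.00 mm; y_c = 1909420.00/12980.00 = 147.10 mm.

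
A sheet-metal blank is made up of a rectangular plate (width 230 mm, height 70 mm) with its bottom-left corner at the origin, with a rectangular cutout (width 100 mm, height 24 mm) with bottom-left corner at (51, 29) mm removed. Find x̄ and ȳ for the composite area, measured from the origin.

plate: A = 230 × 70 = 16100.00, centroid at (115.00, 35.00).
hole: A = −(100 × 24) = -2400.00, centroid at (101.00, 41.00).
ΣA = 13700.00 mm²
ΣAx̄ = (16100.00)(115.00) + (-2400.00)(101.00) = 1609100.00 mm³
ΣAȳ = (16100.00)(35.00) + (-2400.00)(41.00) = 465100.00 mm³
x̄ = 1609100.00 / 13700.00 = 117.45 mm
ȳ = 465100.00 / 13700.00 = 33.95 mm

x̄ = 117.45 mm, ȳ = 33.95 mm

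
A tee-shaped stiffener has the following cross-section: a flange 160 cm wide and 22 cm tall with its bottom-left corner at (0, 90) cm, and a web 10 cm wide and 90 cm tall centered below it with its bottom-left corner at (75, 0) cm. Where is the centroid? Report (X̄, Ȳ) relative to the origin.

web: A = 10 × 90 = 900.00, centroid at (80.00, 45.00).
flange: A = 160 × 22 = 3520.00, centroid at (80.00, 101.00).
ΣA = 4420.00 cm², ΣAX̄ = 353600.00 cm³, ΣAȲ = 396020.00 cm³.
X̄ = 353600.00/4420.00 = 80.00 cm; Ȳ = 396020.00/4420.00 = 89.60 cm.

X̄ = 80.00 cm, Ȳ = 89.60 cm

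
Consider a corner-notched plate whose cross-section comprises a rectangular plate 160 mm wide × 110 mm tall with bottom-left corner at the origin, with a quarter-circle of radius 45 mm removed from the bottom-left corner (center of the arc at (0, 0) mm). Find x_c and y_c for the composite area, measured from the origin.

plate: A = 160 × 110 = 17600.00, centroid at (80.00, 55.00).
removed quarter-circle: A = −¼π·45² = -1590.43, centroid at (19.10, 19.10).
ΣA = 16009.57 mm²
ΣAx_c = (17600.00)(80.00) + (-1590.43)(19.10) = 1377625.00 mm³
ΣAy_c = (17600.00)(55.00) + (-1590.43)(19.10) = 937625.00 mm³
x_c = 1377625.00 / 16009.57 = 86.05 mm
y_c = 937625.00 / 16009.57 = 58.57 mm

x_c = 86.05 mm, y_c = 58.57 mm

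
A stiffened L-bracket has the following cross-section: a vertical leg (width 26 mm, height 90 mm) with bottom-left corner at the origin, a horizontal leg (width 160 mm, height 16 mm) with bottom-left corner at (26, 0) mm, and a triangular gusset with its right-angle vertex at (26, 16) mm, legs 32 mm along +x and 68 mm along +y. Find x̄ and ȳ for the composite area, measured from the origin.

Part | A | x̄ᵢ | ȳᵢ | A·x̄ᵢ | A·ȳᵢ
vertical leg | 2340.00 | 13.00 | 45.00 | 30420.00 | 105300.00
horizontal leg | 2560.00 | 106.00 | 8.00 | 271360.00 | 20480.00
gusset | 1088.00 | 36.67 | 38.67 | 39893.33 | 42069.33
Σ | 5988.00 |  |  | 341673.33 | 167849.33
x̄ = 341673.33 / 5988.00 = 57.06 mm
ȳ = 167849.33 / 5988.00 = 28.03 mm

x̄ = 57.06 mm, ȳ = 28.03 mm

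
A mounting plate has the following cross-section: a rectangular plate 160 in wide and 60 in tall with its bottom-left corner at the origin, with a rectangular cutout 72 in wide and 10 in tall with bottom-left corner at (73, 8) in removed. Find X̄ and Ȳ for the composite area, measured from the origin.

plate: A = 160 × 60 = 9600.00, centroid at (80.00, 30.00).
hole: A = −(72 × 10) = -720.00, centroid at (109.00, 13.00).
ΣA = 8880.00 in²
ΣAX̄ = (9600.00)(80.00) + (-720.00)(109.00) = 689520.00 in³
ΣAȲ = (9600.00)(30.00) + (-720.00)(13.00) = 278640.00 in³
X̄ = 689520.00 / 8880.00 = 77.65 in
Ȳ = 278640.00 / 8880.00 = 31.38 in

X̄ = 77.65 in, Ȳ = 31.38 in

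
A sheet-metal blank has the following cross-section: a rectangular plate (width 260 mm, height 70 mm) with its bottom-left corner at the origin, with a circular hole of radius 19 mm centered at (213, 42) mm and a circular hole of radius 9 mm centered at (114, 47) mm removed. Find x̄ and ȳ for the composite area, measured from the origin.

plate: A = 260 × 70 = 18200.00, centroid at (130.00, 35.00).
hole 1: A = −π·19² = -1134.11, centroid at (213.00, 42.00).
hole 2: A = −π·9² = -254.47, centroid at (114.00, 47.00).
ΣA = 16811.42 mm², ΣAx̄ = 2095424.05 mm³, ΣAȳ = 577407.13 mm³.
x̄ = 2095424.05/16811.42 = 124.64 mm; ȳ = 577407.13/16811.42 = 34.35 mm.

x̄ = 124.64 mm, ȳ = 34.35 mm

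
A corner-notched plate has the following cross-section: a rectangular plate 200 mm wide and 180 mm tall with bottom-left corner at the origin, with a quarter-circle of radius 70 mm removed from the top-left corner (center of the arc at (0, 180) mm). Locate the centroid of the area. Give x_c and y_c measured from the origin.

x_c = 108.41 mm, y_c = 82.78 mm

plate: A = 200 × 180 = 36000.00, centroid at (100.00, 90.00).
removed quarter-circle: A = −¼π·70² = -3848.45, centroid at (29.71, 150.29).
ΣA = 32151.55 mm²
ΣAx_c = (36000.00)(100.00) + (-3848.45)(29.71) = 3485666.67 mm³
ΣAy_c = (36000.00)(90.00) + (-3848.45)(150.29) = 2661612.15 mm³
x_c = 3485666.67 / 32151.55 = 108.41 mm
y_c = 2661612.15 / 32151.55 = 82.78 mm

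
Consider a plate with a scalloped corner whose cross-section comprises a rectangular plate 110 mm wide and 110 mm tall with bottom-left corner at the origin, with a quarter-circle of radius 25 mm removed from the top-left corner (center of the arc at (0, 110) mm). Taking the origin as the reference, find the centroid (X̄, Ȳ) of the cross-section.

X̄ = 56.88 mm, Ȳ = 53.12 mm

plate: A = 110 × 110 = 12100.00, centroid at (55.00, 55.00).
removed quarter-circle: A = −¼π·25² = -490.87, centroid at (10.61, 99.39).
ΣA = 11609.13 mm²
ΣAX̄ = (12100.00)(55.00) + (-490.87)(10.61) = 660291.67 mm³
ΣAȲ = (12100.00)(55.00) + (-490.87)(99.39) = 616712.21 mm³
X̄ = 660291.67 / 11609.13 = 56.88 mm
Ȳ = 616712.21 / 11609.13 = 53.12 mm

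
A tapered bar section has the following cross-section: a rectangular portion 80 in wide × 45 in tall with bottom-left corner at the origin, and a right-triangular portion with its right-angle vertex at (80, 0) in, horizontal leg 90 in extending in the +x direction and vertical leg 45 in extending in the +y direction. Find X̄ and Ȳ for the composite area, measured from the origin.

Part | A | x̄ᵢ | ȳᵢ | A·x̄ᵢ | A·ȳᵢ
rectangular portion | 3600.00 | 40.00 | 22.50 | 144000.00 | 81000.00
triangular portion | 2025.00 | 110.00 | 15.00 | 222750.00 | 30375.00
Σ | 5625.00 |  |  | 366750.00 | 111375.00
X̄ = 366750.00 / 5625.00 = 65.20 in
Ȳ = 111375.00 / 5625.00 = 19.80 in

X̄ = 65.20 in, Ȳ = 19.80 in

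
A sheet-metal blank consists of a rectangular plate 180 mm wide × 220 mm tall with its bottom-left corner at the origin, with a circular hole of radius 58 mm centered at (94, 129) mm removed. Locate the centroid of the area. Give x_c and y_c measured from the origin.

x_c = 88.54 mm, y_c = 103.08 mm

plate: A = 180 × 220 = 39600.00, centroid at (90.00, 110.00).
hole: A = −π·58² = -10568.32, centroid at (94.00, 129.00).
ΣA = 29031.68 mm², ΣAx_c = 2570578.14 mm³, ΣAy_c = 2992687.02 mm³.
x_c = 2570578.14/29031.68 = 88.54 mm; y_c = 2992687.02/29031.68 = 103.08 mm.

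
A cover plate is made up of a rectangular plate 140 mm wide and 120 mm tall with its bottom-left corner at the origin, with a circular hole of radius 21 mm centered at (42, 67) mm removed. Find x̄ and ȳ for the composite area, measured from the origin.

plate: A = 140 × 120 = 16800.00, centroid at (70.00, 60.00).
hole: A = −π·21² = -1385.44, centroid at (42.00, 67.00).
ΣA = 15414.56 mm²
ΣAx̄ = (16800.00)(70.00) + (-1385.44)(42.00) = 1117811.42 mm³
ΣAȳ = (16800.00)(60.00) + (-1385.44)(67.00) = 915175.36 mm³
x̄ = 1117811.42 / 15414.56 = 72.52 mm
ȳ = 915175.36 / 15414.56 = 59.37 mm

x̄ = 72.52 mm, ȳ = 59.37 mm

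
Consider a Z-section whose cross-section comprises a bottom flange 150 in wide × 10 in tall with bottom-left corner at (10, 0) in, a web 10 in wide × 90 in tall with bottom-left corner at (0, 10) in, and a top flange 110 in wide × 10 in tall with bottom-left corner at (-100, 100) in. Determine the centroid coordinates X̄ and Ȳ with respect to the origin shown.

X̄ = 23.57 in, Ȳ = 49.29 in

Part | A | x̄ᵢ | ȳᵢ | A·x̄ᵢ | A·ȳᵢ
bottom flange | 1500.00 | 85.00 | 5.00 | 127500.00 | 7500.00
web | 900.00 | 5.00 | 55.00 | 4500.00 | 49500.00
top flange | 1100.00 | -45.00 | 105.00 | -49500.00 | 115500.00
Σ | 3500.00 |  |  | 82500.00 | 172500.00
X̄ = 82500.00 / 3500.00 = 23.57 in
Ȳ = 172500.00 / 3500.00 = 49.29 in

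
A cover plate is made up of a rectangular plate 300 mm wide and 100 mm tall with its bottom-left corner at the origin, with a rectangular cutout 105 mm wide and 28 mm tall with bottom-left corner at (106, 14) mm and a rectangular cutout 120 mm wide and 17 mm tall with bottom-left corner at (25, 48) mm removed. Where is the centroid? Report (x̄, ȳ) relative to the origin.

x̄ = 154.30 mm, ȳ = 52.06 mm

plate: A = 300 × 100 = 30000.00, centroid at (150.00, 50.00).
hole 1: A = −(105 × 28) = -2940.00, centroid at (158.50, 28.00).
hole 2: A = −(120 × 17) = -2040.00, centroid at (85.00, 56.50).
ΣA = 25020.00 mm², ΣAx̄ = 3860610.00 mm³, ΣAȳ = 1302420.00 mm³.
x̄ = 3860610.00/25020.00 = 154.30 mm; ȳ = 1302420.00/25020.00 = 52.06 mm.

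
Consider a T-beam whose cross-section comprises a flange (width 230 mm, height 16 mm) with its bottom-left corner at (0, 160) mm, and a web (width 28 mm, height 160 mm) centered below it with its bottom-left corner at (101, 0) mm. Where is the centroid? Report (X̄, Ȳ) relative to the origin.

X̄ = 115.00 mm, Ȳ = 119.69 mm

Part | A | x̄ᵢ | ȳᵢ | A·x̄ᵢ | A·ȳᵢ
web | 4480.00 | 115.00 | 80.00 | 515200.00 | 358400.00
flange | 3680.00 | 115.00 | 168.00 | 423200.00 | 618240.00
Σ | 8160.00 |  |  | 938400.00 | 976640.00
X̄ = 938400.00 / 8160.00 = 115.00 mm
Ȳ = 976640.00 / 8160.00 = 119.69 mm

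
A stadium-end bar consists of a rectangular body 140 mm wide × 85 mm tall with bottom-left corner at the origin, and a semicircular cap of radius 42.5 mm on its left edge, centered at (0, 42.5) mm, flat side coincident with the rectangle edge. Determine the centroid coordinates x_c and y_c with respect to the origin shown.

rectangular body: A = 140 × 85 = 11900.00, centroid at (70.00, 42.50).
semicircular end: A = ½π·42.5² = 2837.25, centroid at (-18.04, 42.50).
ΣA = 14737.25 mm², ΣAx_c = 781822.92 mm³, ΣAy_c = 626333.16 mm³.
x_c = 781822.92/14737.25 = 53.05 mm; y_c = 626333.16/14737.25 = 42.50 mm.

x_c = 53.05 mm, y_c = 42.50 mm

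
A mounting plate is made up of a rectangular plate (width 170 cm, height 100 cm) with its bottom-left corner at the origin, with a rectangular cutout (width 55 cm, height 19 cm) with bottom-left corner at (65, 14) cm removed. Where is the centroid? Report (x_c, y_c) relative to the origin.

x_c = 84.51 cm, y_c = 51.74 cm

plate: A = 170 × 100 = 17000.00, centroid at (85.00, 50.00).
hole: A = −(55 × 19) = -1045.00, centroid at (92.50, 23.50).
ΣA = 15955.00 cm²
ΣAx_c = (17000.00)(85.00) + (-1045.00)(92.50) = 1348337.50 cm³
ΣAy_c = (17000.00)(50.00) + (-1045.00)(23.50) = 825442.50 cm³
x_c = 1348337.50 / 15955.00 = 84.51 cm
y_c = 825442.50 / 15955.00 = 51.74 cm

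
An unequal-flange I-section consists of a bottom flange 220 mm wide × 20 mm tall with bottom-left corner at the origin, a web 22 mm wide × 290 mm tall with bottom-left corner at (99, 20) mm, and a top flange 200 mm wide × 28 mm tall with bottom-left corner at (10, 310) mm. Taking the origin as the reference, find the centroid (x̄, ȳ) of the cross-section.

bottom flange: A = 220 × 20 = 4400.00, centroid at (110.00, 10.00).
web: A = 22 × 290 = 6380.00, centroid at (110.00, 165.00).
top flange: A = 200 × 28 = 5600.00, centroid at (110.00, 324.00).
ΣA = 16380.00 mm²
ΣAx̄ = (4400.00)(110.00) + (6380.00)(110.00) + (5600.00)(110.00) = 1801800.00 mm³
ΣAȳ = (4400.00)(10.00) + (6380.00)(165.00) + (5600.00)(324.00) = 2911100.00 mm³
x̄ = 1801800.00 / 16380.00 = 110.00 mm
ȳ = 2911100.00 / 16380.00 = 177.72 mm

x̄ = 110.00 mm, ȳ = 177.72 mm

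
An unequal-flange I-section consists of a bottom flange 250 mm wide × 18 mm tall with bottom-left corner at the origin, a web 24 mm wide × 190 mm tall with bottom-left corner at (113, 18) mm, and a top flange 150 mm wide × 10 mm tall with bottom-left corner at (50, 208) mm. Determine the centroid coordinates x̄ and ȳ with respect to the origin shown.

x̄ = 125.00 mm, ȳ = 82.89 mm

Part | A | x̄ᵢ | ȳᵢ | A·x̄ᵢ | A·ȳᵢ
bottom flange | 4500.00 | 125.00 | 9.00 | 562500.00 | 40500.00
web | 4560.00 | 125.00 | 113.00 | 570000.00 | 515280.00
top flange | 1500.00 | 125.00 | 213.00 | 187500.00 | 319500.00
Σ | 10560.00 |  |  | 1320000.00 | 875280.00
x̄ = 1320000.00 / 10560.00 = 125.00 mm
ȳ = 875280.00 / 10560.00 = 82.89 mm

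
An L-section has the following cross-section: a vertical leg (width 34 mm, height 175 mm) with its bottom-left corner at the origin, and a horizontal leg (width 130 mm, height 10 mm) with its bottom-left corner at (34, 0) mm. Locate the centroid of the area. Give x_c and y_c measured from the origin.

vertical leg: A = 34 × 175 = 5950.00, centroid at (17.00, 87.50).
horizontal leg: A = 130 × 10 = 1300.00, centroid at (99.00, 5.00).
ΣA = 7250.00 mm², ΣAx_c = 229850.00 mm³, ΣAy_c = 527125.00 mm³.
x_c = 229850.00/7250.00 = 31.70 mm; y_c = 527125.00/7250.00 = 72.71 mm.

x_c = 31.70 mm, y_c = 72.71 mm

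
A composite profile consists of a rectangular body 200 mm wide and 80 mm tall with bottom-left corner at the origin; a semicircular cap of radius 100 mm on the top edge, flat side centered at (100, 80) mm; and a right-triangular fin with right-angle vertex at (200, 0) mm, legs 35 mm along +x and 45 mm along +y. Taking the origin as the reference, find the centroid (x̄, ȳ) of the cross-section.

rectangular body: A = 200 × 80 = 16000.00, centroid at (100.00, 40.00).
semicircular top: A = ½π·100² = 15707.96, centroid at (100.00, 122.44).
triangular fin: A = ½·35·45 = 787.50, centroid at (211.67, 15.00).
ΣA = 32495.46 mm²
ΣAx̄ = (16000.00)(100.00) + (15707.96)(100.00) + (787.50)(211.67) = 3337483.83 mm³
ΣAȳ = (16000.00)(40.00) + (15707.96)(122.44) + (787.50)(15.00) = 2575116.23 mm³
x̄ = 3337483.83 / 32495.46 = 102.71 mm
ȳ = 2575116.23 / 32495.46 = 79.25 mm

x̄ = 102.71 mm, ȳ = 79.25 mm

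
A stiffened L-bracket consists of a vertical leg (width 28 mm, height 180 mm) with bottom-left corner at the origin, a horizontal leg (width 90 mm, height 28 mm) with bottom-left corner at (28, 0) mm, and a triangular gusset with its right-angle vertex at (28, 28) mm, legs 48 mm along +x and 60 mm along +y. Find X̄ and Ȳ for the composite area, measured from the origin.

Part | A | x̄ᵢ | ȳᵢ | A·x̄ᵢ | A·ȳᵢ
vertical leg | 5040.00 | 14.00 | 90.00 | 70560.00 | 453600.00
horizontal leg | 2520.00 | 73.00 | 14.00 | 183960.00 | 35280.00
gusset | 1440.00 | 44.00 | 48.00 | 63360.00 | 69120.00
Σ | 9000.00 |  |  | 317880.00 | 558000.00
X̄ = 317880.00 / 9000.00 = 35.32 mm
Ȳ = 558000.00 / 9000.00 = 62.00 mm

X̄ = 35.32 mm, Ȳ = 62.00 mm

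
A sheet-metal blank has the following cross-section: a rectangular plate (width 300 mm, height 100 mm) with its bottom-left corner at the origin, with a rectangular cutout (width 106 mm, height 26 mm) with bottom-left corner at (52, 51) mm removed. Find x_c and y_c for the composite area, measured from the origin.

x_c = 154.55 mm, y_c = 48.58 mm

Part | A | x̄ᵢ | ȳᵢ | A·x̄ᵢ | A·ȳᵢ
plate | 30000.00 | 150.00 | 50.00 | 4500000.00 | 1500000.00
hole | -2756.00 | 105.00 | 64.00 | -289380.00 | -176384.00
Σ | 27244.00 |  |  | 4210620.00 | 1323616.00
x_c = 4210620.00 / 27244.00 = 154.55 mm
y_c = 1323616.00 / 27244.00 = 48.58 mm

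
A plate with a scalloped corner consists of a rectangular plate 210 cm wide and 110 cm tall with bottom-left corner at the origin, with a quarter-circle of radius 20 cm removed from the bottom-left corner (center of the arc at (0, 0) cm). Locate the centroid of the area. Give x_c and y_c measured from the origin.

plate: A = 210 × 110 = 23100.00, centroid at (105.00, 55.00).
removed quarter-circle: A = −¼π·20² = -314.16, centroid at (8.49, 8.49).
ΣA = 22785.84 cm²
ΣAx_c = (23100.00)(105.00) + (-314.16)(8.49) = 2422833.33 cm³
ΣAy_c = (23100.00)(55.00) + (-314.16)(8.49) = 1267833.33 cm³
x_c = 2422833.33 / 22785.84 = 106.33 cm
y_c = 1267833.33 / 22785.84 = 55.64 cm

x_c = 106.33 cm, y_c = 55.64 cm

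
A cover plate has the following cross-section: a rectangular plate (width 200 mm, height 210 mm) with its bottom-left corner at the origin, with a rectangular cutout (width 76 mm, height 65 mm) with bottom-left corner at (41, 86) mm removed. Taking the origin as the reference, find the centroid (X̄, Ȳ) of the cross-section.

plate: A = 200 × 210 = 42000.00, centroid at (100.00, 105.00).
hole: A = −(76 × 65) = -4940.00, centroid at (79.00, 118.50).
ΣA = 37060.00 mm², ΣAX̄ = 3809740.00 mm³, ΣAȲ = 3824610.00 mm³.
X̄ = 3809740.00/37060.00 = 102.80 mm; Ȳ = 3824610.00/37060.00 = 103.20 mm.

X̄ = 102.80 mm, Ȳ = 103.20 mm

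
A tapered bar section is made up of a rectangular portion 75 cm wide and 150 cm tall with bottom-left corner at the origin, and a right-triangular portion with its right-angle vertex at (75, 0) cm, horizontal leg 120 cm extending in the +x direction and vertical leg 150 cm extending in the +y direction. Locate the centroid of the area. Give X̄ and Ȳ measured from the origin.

X̄ = 71.94 cm, Ȳ = 63.89 cm

Part | A | x̄ᵢ | ȳᵢ | A·x̄ᵢ | A·ȳᵢ
rectangular portion | 11250.00 | 37.50 | 75.00 | 421875.00 | 843750.00
triangular portion | 9000.00 | 115.00 | 50.00 | 1035000.00 | 450000.00
Σ | 20250.00 |  |  | 1456875.00 | 1293750.00
X̄ = 1456875.00 / 20250.00 = 71.94 cm
Ȳ = 1293750.00 / 20250.00 = 63.89 cm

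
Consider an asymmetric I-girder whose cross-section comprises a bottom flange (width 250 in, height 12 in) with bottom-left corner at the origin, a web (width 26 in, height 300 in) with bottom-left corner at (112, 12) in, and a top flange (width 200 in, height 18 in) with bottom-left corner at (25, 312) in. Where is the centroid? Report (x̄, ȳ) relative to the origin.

bottom flange: A = 250 × 12 = 3000.00, centroid at (125.00, 6.00).
web: A = 26 × 300 = 7800.00, centroid at (125.00, 162.00).
top flange: A = 200 × 18 = 3600.00, centroid at (125.00, 321.00).
ΣA = 14400.00 in²
ΣAx̄ = (3000.00)(125.00) + (7800.00)(125.00) + (3600.00)(125.00) = 1800000.00 in³
ΣAȳ = (3000.00)(6.00) + (7800.00)(162.00) + (3600.00)(321.00) = 2437200.00 in³
x̄ = 1800000.00 / 14400.00 = 125.00 in
ȳ = 2437200.00 / 14400.00 = 169.25 in

x̄ = 125.00 in, ȳ = 169.25 in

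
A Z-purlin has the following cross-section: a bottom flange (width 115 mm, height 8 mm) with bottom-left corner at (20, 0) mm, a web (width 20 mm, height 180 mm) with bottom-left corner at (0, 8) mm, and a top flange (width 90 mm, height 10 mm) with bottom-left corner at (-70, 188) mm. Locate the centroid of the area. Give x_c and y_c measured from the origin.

x_c = 15.65 mm, y_c = 97.82 mm

Part | A | x̄ᵢ | ȳᵢ | A·x̄ᵢ | A·ȳᵢ
bottom flange | 920.00 | 77.50 | 4.00 | 71300.00 | 3680.00
web | 3600.00 | 10.00 | 98.00 | 36000.00 | 352800.00
top flange | 900.00 | -25.00 | 193.00 | -22500.00 | 173700.00
Σ | 5420.00 |  |  | 84800.00 | 530180.00
x_c = 84800.00 / 5420.00 = 15.65 mm
y_c = 530180.00 / 5420.00 = 97.82 mm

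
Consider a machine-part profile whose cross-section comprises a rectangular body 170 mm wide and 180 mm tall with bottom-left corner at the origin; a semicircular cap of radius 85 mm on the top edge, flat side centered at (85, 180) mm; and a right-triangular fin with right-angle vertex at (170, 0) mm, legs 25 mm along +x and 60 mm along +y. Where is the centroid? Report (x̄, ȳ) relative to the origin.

rectangular body: A = 170 × 180 = 30600.00, centroid at (85.00, 90.00).
semicircular top: A = ½π·85² = 11349.00, centroid at (85.00, 216.08).
triangular fin: A = ½·25·60 = 750.00, centroid at (178.33, 20.00).
ΣA = 42699.00 mm²
ΣAx̄ = (30600.00)(85.00) + (11349.00)(85.00) + (750.00)(178.33) = 3699415.29 mm³
ΣAȳ = (30600.00)(90.00) + (11349.00)(216.08) + (750.00)(20.00) = 5221237.29 mm³
x̄ = 3699415.29 / 42699.00 = 86.64 mm
ȳ = 5221237.29 / 42699.00 = 122.28 mm

x̄ = 86.64 mm, ȳ = 122.28 mm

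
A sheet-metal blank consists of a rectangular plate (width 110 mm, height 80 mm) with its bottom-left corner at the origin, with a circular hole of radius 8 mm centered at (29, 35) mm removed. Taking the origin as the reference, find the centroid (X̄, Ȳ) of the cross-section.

X̄ = 55.61 mm, Ȳ = 40.12 mm

plate: A = 110 × 80 = 8800.00, centroid at (55.00, 40.00).
hole: A = −π·8² = -201.06, centroid at (29.00, 35.00).
ΣA = 8598.94 mm²
ΣAX̄ = (8800.00)(55.00) + (-201.06)(29.00) = 478169.20 mm³
ΣAȲ = (8800.00)(40.00) + (-201.06)(35.00) = 344962.83 mm³
X̄ = 478169.20 / 8598.94 = 55.61 mm
Ȳ = 344962.83 / 8598.94 = 40.12 mm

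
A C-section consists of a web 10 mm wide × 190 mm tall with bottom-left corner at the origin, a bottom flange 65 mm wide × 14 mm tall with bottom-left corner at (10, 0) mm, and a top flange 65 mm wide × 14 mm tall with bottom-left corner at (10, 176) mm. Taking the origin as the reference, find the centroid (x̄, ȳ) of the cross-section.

Part | A | x̄ᵢ | ȳᵢ | A·x̄ᵢ | A·ȳᵢ
web | 1900.00 | 5.00 | 95.00 | 9500.00 | 180500.00
bottom flange | 910.00 | 42.50 | 7.00 | 38675.00 | 6370.00
top flange | 910.00 | 42.50 | 183.00 | 38675.00 | 166530.00
Σ | 3720.00 |  |  | 86850.00 | 353400.00
x̄ = 86850.00 / 3720.00 = 23.35 mm
ȳ = 353400.00 / 3720.00 = 95.00 mm

x̄ = 23.35 mm, ȳ = 95.00 mm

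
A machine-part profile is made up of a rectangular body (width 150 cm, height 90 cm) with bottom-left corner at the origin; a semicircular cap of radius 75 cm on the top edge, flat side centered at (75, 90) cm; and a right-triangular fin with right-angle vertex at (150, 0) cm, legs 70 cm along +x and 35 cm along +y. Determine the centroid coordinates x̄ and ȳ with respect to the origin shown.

x̄ = 80.11 cm, ȳ = 72.08 cm

rectangular body: A = 150 × 90 = 13500.00, centroid at (75.00, 45.00).
semicircular top: A = ½π·75² = 8835.73, centroid at (75.00, 121.83).
triangular fin: A = ½·70·35 = 1225.00, centroid at (173.33, 11.67).
ΣA = 23560.73 cm², ΣAx̄ = 1887513.03 cm³, ΣAȳ = 1698257.31 cm³.
x̄ = 1887513.03/23560.73 = 80.11 cm; ȳ = 1698257.31/23560.73 = 72.08 cm.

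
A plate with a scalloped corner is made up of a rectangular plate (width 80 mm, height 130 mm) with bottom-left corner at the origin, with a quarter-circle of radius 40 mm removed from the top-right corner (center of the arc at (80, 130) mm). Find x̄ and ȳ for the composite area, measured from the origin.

Part | A | x̄ᵢ | ȳᵢ | A·x̄ᵢ | A·ȳᵢ
plate | 10400.00 | 40.00 | 65.00 | 416000.00 | 676000.00
removed quarter-circle | -1256.64 | 63.02 | 113.02 | -79197.63 | -142029.48
Σ | 9143.36 |  |  | 336802.37 | 533970.52
x̄ = 336802.37 / 9143.36 = 36.84 mm
ȳ = 533970.52 / 9143.36 = 58.40 mm

x̄ = 36.84 mm, ȳ = 58.40 mm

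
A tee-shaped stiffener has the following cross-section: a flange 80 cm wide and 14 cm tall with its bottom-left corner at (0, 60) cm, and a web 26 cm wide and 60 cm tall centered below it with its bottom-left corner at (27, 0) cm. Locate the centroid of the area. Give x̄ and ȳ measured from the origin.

Part | A | x̄ᵢ | ȳᵢ | A·x̄ᵢ | A·ȳᵢ
web | 1560.00 | 40.00 | 30.00 | 62400.00 | 46800.00
flange | 1120.00 | 40.00 | 67.00 | 44800.00 | 75040.00
Σ | 2680.00 |  |  | 107200.00 | 121840.00
x̄ = 107200.00 / 2680.00 = 40.00 cm
ȳ = 121840.00 / 2680.00 = 45.46 cm

x̄ = 40.00 cm, ȳ = 45.46 cm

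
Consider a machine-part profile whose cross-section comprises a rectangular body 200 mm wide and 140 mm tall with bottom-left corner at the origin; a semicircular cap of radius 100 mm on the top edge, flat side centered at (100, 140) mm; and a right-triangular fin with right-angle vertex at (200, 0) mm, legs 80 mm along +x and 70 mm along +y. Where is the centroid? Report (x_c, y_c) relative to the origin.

Part | A | x̄ᵢ | ȳᵢ | A·x̄ᵢ | A·ȳᵢ
rectangular body | 28000.00 | 100.00 | 70.00 | 2800000.00 | 1960000.00
semicircular top | 15707.96 | 100.00 | 182.44 | 1570796.33 | 2865781.52
triangular fin | 2800.00 | 226.67 | 23.33 | 634666.67 | 65333.33
Σ | 46507.96 |  |  | 5005462.99 | 4891114.86
x_c = 5005462.99 / 46507.96 = 107.63 mm
y_c = 4891114.86 / 46507.96 = 105.17 mm

x_c = 107.63 mm, y_c = 105.17 mm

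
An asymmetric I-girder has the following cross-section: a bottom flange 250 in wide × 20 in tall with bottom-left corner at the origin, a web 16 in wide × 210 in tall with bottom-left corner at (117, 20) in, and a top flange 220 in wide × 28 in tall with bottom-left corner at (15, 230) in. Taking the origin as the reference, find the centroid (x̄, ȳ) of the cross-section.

x̄ = 125.00 in, ȳ = 135.88 in

bottom flange: A = 250 × 20 = 5000.00, centroid at (125.00, 10.00).
web: A = 16 × 210 = 3360.00, centroid at (125.00, 125.00).
top flange: A = 220 × 28 = 6160.00, centroid at (125.00, 244.00).
ΣA = 14520.00 in²
ΣAx̄ = (5000.00)(125.00) + (3360.00)(125.00) + (6160.00)(125.00) = 1815000.00 in³
ΣAȳ = (5000.00)(10.00) + (3360.00)(125.00) + (6160.00)(244.00) = 1973040.00 in³
x̄ = 1815000.00 / 14520.00 = 125.00 in
ȳ = 1973040.00 / 14520.00 = 135.88 in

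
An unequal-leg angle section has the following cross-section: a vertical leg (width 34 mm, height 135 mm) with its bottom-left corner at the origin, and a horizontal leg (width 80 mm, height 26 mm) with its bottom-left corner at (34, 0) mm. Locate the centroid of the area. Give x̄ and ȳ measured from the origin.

x̄ = 34.78 mm, ȳ = 50.50 mm

Part | A | x̄ᵢ | ȳᵢ | A·x̄ᵢ | A·ȳᵢ
vertical leg | 4590.00 | 17.00 | 67.50 | 78030.00 | 309825.00
horizontal leg | 2080.00 | 74.00 | 13.00 | 153920.00 | 27040.00
Σ | 6670.00 |  |  | 231950.00 | 336865.00
x̄ = 231950.00 / 6670.00 = 34.78 mm
ȳ = 336865.00 / 6670.00 = 50.50 mm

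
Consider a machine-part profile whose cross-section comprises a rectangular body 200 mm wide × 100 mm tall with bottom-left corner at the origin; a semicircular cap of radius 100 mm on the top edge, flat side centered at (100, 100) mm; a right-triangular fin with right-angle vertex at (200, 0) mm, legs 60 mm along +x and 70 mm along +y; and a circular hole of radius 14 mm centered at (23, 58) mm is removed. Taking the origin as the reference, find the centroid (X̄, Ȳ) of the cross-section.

X̄ = 108.05 mm, Ȳ = 87.40 mm

Part | A | x̄ᵢ | ȳᵢ | A·x̄ᵢ | A·ȳᵢ
rectangular body | 20000.00 | 100.00 | 50.00 | 2000000.00 | 1000000.00
semicircular top | 15707.96 | 100.00 | 142.44 | 1570796.33 | 2237462.99
triangular fin | 2100.00 | 220.00 | 23.33 | 462000.00 | 49000.00
hole | -615.75 | 23.00 | 58.00 | -14162.30 | -35713.63
Σ | 37192.21 |  |  | 4018634.03 | 3250749.37
X̄ = 4018634.03 / 37192.21 = 108.05 mm
Ȳ = 3250749.37 / 37192.21 = 87.40 mm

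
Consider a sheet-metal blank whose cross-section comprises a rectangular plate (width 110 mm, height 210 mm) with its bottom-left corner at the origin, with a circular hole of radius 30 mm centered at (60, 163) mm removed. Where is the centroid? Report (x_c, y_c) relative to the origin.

x_c = 54.30 mm, y_c = 96.91 mm

Part | A | x̄ᵢ | ȳᵢ | A·x̄ᵢ | A·ȳᵢ
plate | 23100.00 | 55.00 | 105.00 | 1270500.00 | 2425500.00
hole | -2827.43 | 60.00 | 163.00 | -169646.00 | -460871.64
Σ | 20272.57 |  |  | 1100854.00 | 1964628.36
x_c = 1100854.00 / 20272.57 = 54.30 mm
y_c = 1964628.36 / 20272.57 = 96.91 mm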